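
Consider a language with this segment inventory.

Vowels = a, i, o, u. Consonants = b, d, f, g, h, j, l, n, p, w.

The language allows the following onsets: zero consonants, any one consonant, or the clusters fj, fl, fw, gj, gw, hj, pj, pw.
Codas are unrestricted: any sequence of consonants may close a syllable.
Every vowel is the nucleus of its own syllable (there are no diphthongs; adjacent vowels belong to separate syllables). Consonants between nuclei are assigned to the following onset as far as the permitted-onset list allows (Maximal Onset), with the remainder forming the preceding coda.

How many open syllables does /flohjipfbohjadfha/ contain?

Nuclei (vowels): o, i, o, a, a → 5 syllables.
/o…i/ gap (V1→V2): /hj/ is a licit onset in full, so it all attaches to the next syllable.
/i…o/ gap (V2→V3): /pfb/; trying suffixes from longest down, /b/ is the first permitted one, so coda /pf/ | onset /b/.
/o…a/ gap (V3→V4): cluster /hj/ — /hj/ is itself a permitted onset, so the whole cluster goes right; preceding coda = ∅.
/a…a/ gap (V4→V5): /dfh/; trying suffixes from longest down, /h/ is the first permitted one, so coda /df/ | onset /h/.
Result: flo.hjipf.bo.hjadf.ha.
Classifying each syllable: /flo/ (open), /hjipf/ (closed), /bo/ (open), /hjadf/ (closed), /ha/ (open).
Open syllables: 3.

3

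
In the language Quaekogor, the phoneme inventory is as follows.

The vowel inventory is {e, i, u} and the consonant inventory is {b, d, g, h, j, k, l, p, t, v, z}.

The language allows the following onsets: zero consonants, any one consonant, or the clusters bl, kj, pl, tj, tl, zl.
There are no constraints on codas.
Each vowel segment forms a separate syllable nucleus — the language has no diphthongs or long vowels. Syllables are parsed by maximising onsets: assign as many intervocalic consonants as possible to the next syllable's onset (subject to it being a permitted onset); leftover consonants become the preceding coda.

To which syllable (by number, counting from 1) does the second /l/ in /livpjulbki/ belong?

Vowels present: i, u, i; each is a nucleus, giving 3 syllables.
V1 /i/ – V2 /u/: /vpj/ — longest licit onset from the right is /j/, leaving /vp/ as coda.
V2 /u/ – V3 /i/: /lbk/ splits as /lb/ + /k/ (/k/ is the longest suffix that is a licit onset).
Putting it together: livp.julb.ki.
The second /l/ is in the coda of syllable 2 (/julb/).

2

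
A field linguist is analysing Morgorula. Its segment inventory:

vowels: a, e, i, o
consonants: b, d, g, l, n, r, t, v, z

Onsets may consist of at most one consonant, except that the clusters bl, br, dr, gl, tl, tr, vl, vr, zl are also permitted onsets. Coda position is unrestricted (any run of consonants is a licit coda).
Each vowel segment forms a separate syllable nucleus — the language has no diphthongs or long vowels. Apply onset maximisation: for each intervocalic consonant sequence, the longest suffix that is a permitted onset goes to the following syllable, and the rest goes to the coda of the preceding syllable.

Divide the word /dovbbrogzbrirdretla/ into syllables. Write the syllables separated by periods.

Nuclei (vowels): o, o, i, e, a → 5 syllables.
Between /o/ (V1) and /o/ (V2): cluster /vbbr/ — the longest permitted-onset suffix is /br/; onset = /br/, preceding coda = /vb/.
Between /o/ (V2) and /i/ (V3): /gzbr/; trying suffixes from longest down, /br/ is the first permitted one, so coda /gz/ | onset /br/.
Between /i/ (V3) and /e/ (V4): /rdr/ splits as /r/ + /dr/ (/dr/ is the longest suffix that is a licit onset).
Between /e/ (V4) and /a/ (V5): /tl/ is a licit onset in full, so it all attaches to the next syllable.

dovb.brogz.brir.dre.tla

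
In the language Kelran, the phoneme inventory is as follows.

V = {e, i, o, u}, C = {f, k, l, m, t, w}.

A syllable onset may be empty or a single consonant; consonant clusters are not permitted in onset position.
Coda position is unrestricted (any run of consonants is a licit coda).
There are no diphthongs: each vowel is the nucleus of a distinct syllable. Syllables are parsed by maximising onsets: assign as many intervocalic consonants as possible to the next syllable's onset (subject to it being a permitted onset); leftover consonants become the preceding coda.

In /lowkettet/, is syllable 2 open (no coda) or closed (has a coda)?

Vowels present: o, e, e; each is a nucleus, giving 3 syllables.
σ1/σ2 boundary: /wk/ splits as /w/ + /k/ (/k/ is the longest suffix that is a licit onset).
σ2/σ3 boundary: /tt/; trying suffixes from longest down, /t/ is the first permitted one, so coda /t/ | onset /t/.
Result: low.ket.tet.
Syllable 2 is /ket/ with coda /t/, so it is closed.

closed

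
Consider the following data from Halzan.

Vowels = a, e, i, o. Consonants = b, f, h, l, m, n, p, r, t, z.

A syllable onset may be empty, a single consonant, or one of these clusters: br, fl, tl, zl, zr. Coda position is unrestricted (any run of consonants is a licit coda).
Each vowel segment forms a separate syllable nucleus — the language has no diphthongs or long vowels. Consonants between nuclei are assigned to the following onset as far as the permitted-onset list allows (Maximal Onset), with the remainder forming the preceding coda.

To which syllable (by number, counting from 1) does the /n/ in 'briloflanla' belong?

Nuclei (vowels): i, o, a, a → 4 syllables.
Between /i/ (V1) and /o/ (V2): just /l/ — single C goes to the following onset.
Between /o/ (V2) and /a/ (V3): /fl/ is a licit onset in full, so it all attaches to the next syllable.
Between /a/ (V3) and /a/ (V4): /nl/; trying suffixes from longest down, /l/ is the first permitted one, so coda /n/ | onset /l/.
So the parse is bri.lo.flan.la.
The /n/ is in the coda of syllable 3 (/flan/).

3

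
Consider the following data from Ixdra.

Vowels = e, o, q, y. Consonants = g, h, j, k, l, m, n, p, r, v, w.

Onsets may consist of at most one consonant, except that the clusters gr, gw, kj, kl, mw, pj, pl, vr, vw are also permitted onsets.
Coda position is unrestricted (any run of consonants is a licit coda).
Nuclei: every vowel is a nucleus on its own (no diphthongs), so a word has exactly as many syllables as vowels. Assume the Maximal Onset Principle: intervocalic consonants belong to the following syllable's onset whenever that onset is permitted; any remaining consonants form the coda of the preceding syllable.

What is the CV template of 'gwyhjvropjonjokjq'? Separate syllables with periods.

The vowels are y, o, o, o, q — 5 nuclei, so 5 syllables.
σ1/σ2 boundary: /hjvr/; trying suffixes from longest down, /vr/ is the first permitted one, so coda /hj/ | onset /vr/.
σ2/σ3 boundary: /pj/ is a licit onset in full, so it all attaches to the next syllable.
σ3/σ4 boundary: /nj/; trying suffixes from longest down, /j/ is the first permitted one, so coda /n/ | onset /j/.
σ4/σ5 boundary: /kj/ — entire cluster is a permitted onset → onset /kj/, coda ∅.
Syllabification: gwyhj.vro.pjon.jo.kjq.
Mapping each syllable to C/V: /gwyhj/ → CCVCC, /vro/ → CCV, /pjon/ → CCVC, /jo/ → CV, /kjq/ → CCV.

CCVCC.CCV.CCVC.CV.CCV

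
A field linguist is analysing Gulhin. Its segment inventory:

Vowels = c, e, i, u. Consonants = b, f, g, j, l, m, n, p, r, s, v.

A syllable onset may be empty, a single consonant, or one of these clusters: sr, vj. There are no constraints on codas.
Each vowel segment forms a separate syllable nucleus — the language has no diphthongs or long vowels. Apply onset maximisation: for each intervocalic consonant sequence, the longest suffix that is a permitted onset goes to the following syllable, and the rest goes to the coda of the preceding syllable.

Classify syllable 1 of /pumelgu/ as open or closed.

Nuclei (vowels): u, e, u → 3 syllables.
σ1/σ2 boundary: /m/ is a single consonant, so it becomes the next onset.
σ2/σ3 boundary: /lg/ splits as /l/ + /g/ (/g/ is the longest suffix that is a licit onset).
Result: pu.mel.gu.
Syllable 1 is /pu/; it ends in its nucleus with no coda, so it is open.

open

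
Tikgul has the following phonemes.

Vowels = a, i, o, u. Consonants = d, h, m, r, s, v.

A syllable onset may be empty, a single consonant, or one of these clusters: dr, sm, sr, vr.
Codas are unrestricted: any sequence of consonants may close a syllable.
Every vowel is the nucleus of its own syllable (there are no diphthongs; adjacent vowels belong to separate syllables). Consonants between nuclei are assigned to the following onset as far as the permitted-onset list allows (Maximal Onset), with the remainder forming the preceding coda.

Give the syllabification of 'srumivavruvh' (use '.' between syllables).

sru.mi.va.vruvh

Vowels present: u, i, a, u; each is a nucleus, giving 4 syllables.
Between /u/ (V1) and /i/ (V2): just /m/ — single C goes to the following onset.
Between /i/ (V2) and /a/ (V3): /v/ is a single consonant, so it becomes the next onset.
Between /a/ (V3) and /u/ (V4): cluster /vr/ — /vr/ is itself a permitted onset, so the whole cluster goes right; preceding coda = ∅.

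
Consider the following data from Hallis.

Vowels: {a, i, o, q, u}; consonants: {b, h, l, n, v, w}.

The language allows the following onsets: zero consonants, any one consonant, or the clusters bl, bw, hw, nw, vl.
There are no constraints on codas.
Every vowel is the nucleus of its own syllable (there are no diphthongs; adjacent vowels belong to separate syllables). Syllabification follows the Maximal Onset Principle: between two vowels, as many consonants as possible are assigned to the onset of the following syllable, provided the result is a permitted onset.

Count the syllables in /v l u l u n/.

The vowels are u, u — 2 nuclei, so 2 syllables.

2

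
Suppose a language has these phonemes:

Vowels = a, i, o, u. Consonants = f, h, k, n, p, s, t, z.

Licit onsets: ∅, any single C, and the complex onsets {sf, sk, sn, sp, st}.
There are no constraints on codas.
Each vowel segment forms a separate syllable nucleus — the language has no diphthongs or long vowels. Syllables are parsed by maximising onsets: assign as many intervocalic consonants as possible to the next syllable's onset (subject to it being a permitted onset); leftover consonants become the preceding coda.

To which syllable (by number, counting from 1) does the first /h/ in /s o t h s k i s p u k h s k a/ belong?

The vowels are o, i, u, a — 4 nuclei, so 4 syllables.
σ1/σ2 boundary: /thsk/; trying suffixes from longest down, /sk/ is the first permitted one, so coda /th/ | onset /sk/.
σ2/σ3 boundary: /sp/ — entire cluster is a permitted onset → onset /sp/, coda ∅.
σ3/σ4 boundary: cluster /khsk/ — the longest permitted-onset suffix is /sk/; onset = /sk/, preceding coda = /kh/.
Result: soth.ski.spukh.ska.
The first /h/ is in the coda of syllable 1 (/soth/).

1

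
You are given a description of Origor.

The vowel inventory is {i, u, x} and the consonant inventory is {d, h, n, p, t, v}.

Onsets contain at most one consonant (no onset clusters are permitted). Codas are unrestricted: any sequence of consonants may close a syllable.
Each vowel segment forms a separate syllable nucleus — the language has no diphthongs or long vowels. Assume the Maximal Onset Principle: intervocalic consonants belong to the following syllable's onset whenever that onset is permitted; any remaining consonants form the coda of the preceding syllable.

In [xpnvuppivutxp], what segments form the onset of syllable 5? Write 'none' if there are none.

t

Vowels present: x, u, i, u, x; each is a nucleus, giving 5 syllables.
σ1/σ2 boundary: /pnv/ — longest licit onset from the right is /v/, leaving /pn/ as coda.
σ2/σ3 boundary: cluster /pp/ — the longest permitted-onset suffix is /p/; onset = /p/, preceding coda = /p/.
σ3/σ4 boundary: /v/ is a single consonant, so it becomes the next onset.
σ4/σ5 boundary: /t/ → onset of the next syllable (single consonants are always licit onsets).
Result: xpn.vup.pi.vu.txp.
Syllable 5 is /txp/: onset /t/, nucleus /x/, coda /p/.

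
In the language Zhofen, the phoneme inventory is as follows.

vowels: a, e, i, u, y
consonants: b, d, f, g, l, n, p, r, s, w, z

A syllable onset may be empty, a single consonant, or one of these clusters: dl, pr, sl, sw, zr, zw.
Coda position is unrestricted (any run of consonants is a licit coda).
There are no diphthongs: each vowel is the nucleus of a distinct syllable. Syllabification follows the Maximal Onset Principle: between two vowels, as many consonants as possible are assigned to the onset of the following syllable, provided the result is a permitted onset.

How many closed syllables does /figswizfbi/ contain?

2

Nuclei (vowels): i, i, i → 3 syllables.
Between /i/ (V1) and /i/ (V2): cluster /gsw/ — the longest permitted-onset suffix is /sw/; onset = /sw/, preceding coda = /g/.
Between /i/ (V2) and /i/ (V3): /zfb/; trying suffixes from longest down, /b/ is the first permitted one, so coda /zf/ | onset /b/.
So the parse is fig.swizf.bi.
Classifying each syllable: /fig/ (closed), /swizf/ (closed), /bi/ (open).
Closed syllables: 2.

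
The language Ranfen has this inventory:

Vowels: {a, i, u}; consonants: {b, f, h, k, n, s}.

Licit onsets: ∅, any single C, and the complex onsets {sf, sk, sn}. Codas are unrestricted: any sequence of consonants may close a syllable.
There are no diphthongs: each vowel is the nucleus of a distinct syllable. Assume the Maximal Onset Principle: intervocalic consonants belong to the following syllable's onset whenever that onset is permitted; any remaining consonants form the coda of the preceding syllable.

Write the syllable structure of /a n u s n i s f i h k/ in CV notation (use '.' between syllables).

The vowels are a, u, i, i — 4 nuclei, so 4 syllables.
σ1/σ2 boundary: /n/ → onset of the next syllable (single consonants are always licit onsets).
σ2/σ3 boundary: /sn/ is a licit onset in full, so it all attaches to the next syllable.
σ3/σ4 boundary: /sf/ is a licit onset in full, so it all attaches to the next syllable.
Result: a.nu.sni.sfihk.
Mapping each syllable to C/V: /a/ → V, /nu/ → CV, /sni/ → CCV, /sfihk/ → CCVCC.

V.CV.CCV.CCVCC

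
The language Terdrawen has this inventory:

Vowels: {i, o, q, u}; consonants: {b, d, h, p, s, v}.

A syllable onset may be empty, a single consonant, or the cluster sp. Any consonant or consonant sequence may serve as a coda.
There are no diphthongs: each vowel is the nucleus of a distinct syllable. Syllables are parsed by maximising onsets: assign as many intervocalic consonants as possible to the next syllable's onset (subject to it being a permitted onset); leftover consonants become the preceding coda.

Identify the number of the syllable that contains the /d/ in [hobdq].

Vowels present: o, q; each is a nucleus, giving 2 syllables.
σ1/σ2 boundary: /bd/; trying suffixes from longest down, /d/ is the first permitted one, so coda /b/ | onset /d/.
So the parse is hob.dq.
The /d/ is in the onset of syllable 2 (/dq/).

2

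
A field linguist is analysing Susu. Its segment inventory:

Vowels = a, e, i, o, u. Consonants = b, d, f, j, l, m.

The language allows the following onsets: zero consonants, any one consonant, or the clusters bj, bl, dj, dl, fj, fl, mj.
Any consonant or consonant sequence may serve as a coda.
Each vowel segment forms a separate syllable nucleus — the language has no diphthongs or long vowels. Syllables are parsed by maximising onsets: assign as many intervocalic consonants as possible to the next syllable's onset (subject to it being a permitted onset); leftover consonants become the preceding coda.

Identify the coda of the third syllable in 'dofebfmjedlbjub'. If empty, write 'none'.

Nuclei (vowels): o, e, e, u → 4 syllables.
σ1/σ2 boundary: /f/ → onset of the next syllable (single consonants are always licit onsets).
σ2/σ3 boundary: /bfmj/ splits as /bf/ + /mj/ (/mj/ is the longest suffix that is a licit onset).
σ3/σ4 boundary: /dlbj/ splits as /dl/ + /bj/ (/bj/ is the longest suffix that is a licit onset).
Result: do.febf.mjedl.bjub.
Syllable 3 is /mjedl/: onset /mj/, nucleus /e/, coda /dl/.

dl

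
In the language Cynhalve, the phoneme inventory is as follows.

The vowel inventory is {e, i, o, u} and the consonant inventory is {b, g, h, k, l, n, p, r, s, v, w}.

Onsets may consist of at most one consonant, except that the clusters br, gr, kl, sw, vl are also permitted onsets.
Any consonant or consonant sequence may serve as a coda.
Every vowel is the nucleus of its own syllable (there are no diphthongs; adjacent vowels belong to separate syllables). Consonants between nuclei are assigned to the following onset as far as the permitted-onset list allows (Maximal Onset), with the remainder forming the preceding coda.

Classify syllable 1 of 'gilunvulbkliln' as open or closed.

Vowels present: i, u, u, i; each is a nucleus, giving 4 syllables.
/i…u/ gap (V1→V2): just /l/ — single C goes to the following onset.
/u…u/ gap (V2→V3): /nv/ splits as /n/ + /v/ (/v/ is the longest suffix that is a licit onset).
/u…i/ gap (V3→V4): /lbkl/ splits as /lb/ + /kl/ (/kl/ is the longest suffix that is a licit onset).
Syllabification: gi.lun.vulb.kliln.
Syllable 1 is /gi/; it ends in its nucleus with no coda, so it is open.

open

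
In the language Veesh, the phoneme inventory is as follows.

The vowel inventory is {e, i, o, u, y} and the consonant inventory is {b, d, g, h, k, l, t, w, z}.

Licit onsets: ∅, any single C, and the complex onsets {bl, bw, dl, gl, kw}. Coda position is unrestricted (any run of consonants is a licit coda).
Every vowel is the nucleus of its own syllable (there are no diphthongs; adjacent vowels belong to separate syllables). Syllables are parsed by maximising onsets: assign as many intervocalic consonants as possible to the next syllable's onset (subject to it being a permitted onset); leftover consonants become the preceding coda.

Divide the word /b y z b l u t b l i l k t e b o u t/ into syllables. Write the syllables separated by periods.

The vowels are y, u, i, e, o, u — 6 nuclei, so 6 syllables.
/y…u/ gap (V1→V2): cluster /zbl/ — the longest permitted-onset suffix is /bl/; onset = /bl/, preceding coda = /z/.
/u…i/ gap (V2→V3): /tbl/ — longest licit onset from the right is /bl/, leaving /t/ as coda.
/i…e/ gap (V3→V4): /lkt/ — longest licit onset from the right is /t/, leaving /lk/ as coda.
/e…o/ gap (V4→V5): /b/ → onset of the next syllable (single consonants are always licit onsets).
/o…u/ gap (V5→V6): no consonants, so the boundary falls immediately after /o/.

byz.blut.blilk.te.bo.ut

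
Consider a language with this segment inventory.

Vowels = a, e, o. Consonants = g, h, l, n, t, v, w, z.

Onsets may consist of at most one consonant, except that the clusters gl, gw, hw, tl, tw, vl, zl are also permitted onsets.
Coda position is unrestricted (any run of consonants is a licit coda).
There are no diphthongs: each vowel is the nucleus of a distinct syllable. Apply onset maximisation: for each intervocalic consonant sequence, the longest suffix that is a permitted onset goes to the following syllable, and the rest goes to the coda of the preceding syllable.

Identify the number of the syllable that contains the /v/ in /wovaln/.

The vowels are o, a — 2 nuclei, so 2 syllables.
Between /o/ (V1) and /a/ (V2): /v/ is a single consonant, so it becomes the next onset.
So the parse is wo.valn.
The /v/ is in the onset of syllable 2 (/valn/).

2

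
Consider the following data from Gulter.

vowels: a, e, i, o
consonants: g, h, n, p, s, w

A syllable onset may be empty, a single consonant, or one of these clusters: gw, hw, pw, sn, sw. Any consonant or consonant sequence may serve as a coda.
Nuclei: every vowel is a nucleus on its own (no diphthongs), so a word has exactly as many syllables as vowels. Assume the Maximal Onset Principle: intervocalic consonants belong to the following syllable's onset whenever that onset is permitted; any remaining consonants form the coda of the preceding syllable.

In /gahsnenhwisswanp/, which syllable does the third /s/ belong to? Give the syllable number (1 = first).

The vowels are a, e, i, a — 4 nuclei, so 4 syllables.
σ1/σ2 boundary: /hsn/; trying suffixes from longest down, /sn/ is the first permitted one, so coda /h/ | onset /sn/.
σ2/σ3 boundary: cluster /nhw/ — the longest permitted-onset suffix is /hw/; onset = /hw/, preceding coda = /n/.
σ3/σ4 boundary: cluster /ssw/ — the longest permitted-onset suffix is /sw/; onset = /sw/, preceding coda = /s/.
Syllabification: gah.snen.hwis.swanp.
The third /s/ is in the onset of syllable 4 (/swanp/).

4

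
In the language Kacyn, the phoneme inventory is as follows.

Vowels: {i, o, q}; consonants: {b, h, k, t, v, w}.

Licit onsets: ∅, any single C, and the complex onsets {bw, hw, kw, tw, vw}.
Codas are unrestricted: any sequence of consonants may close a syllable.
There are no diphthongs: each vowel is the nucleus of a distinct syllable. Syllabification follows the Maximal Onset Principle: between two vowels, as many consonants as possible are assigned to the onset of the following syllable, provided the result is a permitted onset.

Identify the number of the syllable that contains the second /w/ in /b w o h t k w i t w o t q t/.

Vowels present: o, i, o, q; each is a nucleus, giving 4 syllables.
V1 /o/ – V2 /i/: cluster /htkw/ — the longest permitted-onset suffix is /kw/; onset = /kw/, preceding coda = /ht/.
V2 /i/ – V3 /o/: /tw/ — entire cluster is a permitted onset → onset /tw/, coda ∅.
V3 /o/ – V4 /q/: /t/ → onset of the next syllable (single consonants are always licit onsets).
Result: bwoht.kwi.two.tqt.
The second /w/ is in the onset of syllable 2 (/kwi/).

2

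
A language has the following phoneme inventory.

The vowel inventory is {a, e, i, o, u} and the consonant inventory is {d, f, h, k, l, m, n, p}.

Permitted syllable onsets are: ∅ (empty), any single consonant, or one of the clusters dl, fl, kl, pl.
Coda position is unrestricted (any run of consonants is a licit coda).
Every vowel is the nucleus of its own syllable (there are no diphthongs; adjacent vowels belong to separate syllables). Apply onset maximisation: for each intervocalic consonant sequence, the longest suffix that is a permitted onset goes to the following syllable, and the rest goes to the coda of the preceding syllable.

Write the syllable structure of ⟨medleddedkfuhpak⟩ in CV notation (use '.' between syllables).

CV.CCVC.CVCC.CVC.CVC

Vowels present: e, e, e, u, a; each is a nucleus, giving 5 syllables.
Between /e/ (V1) and /e/ (V2): cluster /dl/ — /dl/ is itself a permitted onset, so the whole cluster goes right; preceding coda = ∅.
Between /e/ (V2) and /e/ (V3): /dd/; trying suffixes from longest down, /d/ is the first permitted one, so coda /d/ | onset /d/.
Between /e/ (V3) and /u/ (V4): /dkf/ splits as /dk/ + /f/ (/f/ is the longest suffix that is a licit onset).
Between /u/ (V4) and /a/ (V5): /hp/ — longest licit onset from the right is /p/, leaving /h/ as coda.
Result: me.dled.dedk.fuh.pak.
Mapping each syllable to C/V: /me/ → CV, /dled/ → CCVC, /dedk/ → CVCC, /fuh/ → CVC, /pak/ → CVC.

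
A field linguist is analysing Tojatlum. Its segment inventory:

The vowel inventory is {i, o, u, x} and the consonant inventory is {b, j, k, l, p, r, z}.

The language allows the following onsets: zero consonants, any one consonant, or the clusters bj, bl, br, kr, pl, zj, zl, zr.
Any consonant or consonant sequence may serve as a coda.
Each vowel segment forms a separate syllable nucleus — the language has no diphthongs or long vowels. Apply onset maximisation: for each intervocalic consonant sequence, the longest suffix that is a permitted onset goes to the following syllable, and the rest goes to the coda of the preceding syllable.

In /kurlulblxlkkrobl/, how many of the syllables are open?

The vowels are u, u, x, o — 4 nuclei, so 4 syllables.
σ1/σ2 boundary: /rl/ splits as /r/ + /l/ (/l/ is the longest suffix that is a licit onset).
σ2/σ3 boundary: /lbl/ — longest licit onset from the right is /bl/, leaving /l/ as coda.
σ3/σ4 boundary: /lkkr/; trying suffixes from longest down, /kr/ is the first permitted one, so coda /lk/ | onset /kr/.
So the parse is kur.lul.blxlk.krobl.
Classifying each syllable: /kur/ (closed), /lul/ (closed), /blxlk/ (closed), /krobl/ (closed).
Open syllables: 0.

0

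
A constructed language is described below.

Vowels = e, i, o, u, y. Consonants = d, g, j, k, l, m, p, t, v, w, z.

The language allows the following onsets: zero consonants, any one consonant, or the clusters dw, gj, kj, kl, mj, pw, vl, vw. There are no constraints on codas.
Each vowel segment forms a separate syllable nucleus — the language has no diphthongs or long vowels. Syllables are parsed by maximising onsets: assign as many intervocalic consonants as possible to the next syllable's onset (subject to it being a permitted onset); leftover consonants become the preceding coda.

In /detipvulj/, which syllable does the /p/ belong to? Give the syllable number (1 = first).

2

The vowels are e, i, u — 3 nuclei, so 3 syllables.
V1 /e/ – V2 /i/: just /t/ — single C goes to the following onset.
V2 /i/ – V3 /u/: /pv/ — longest licit onset from the right is /v/, leaving /p/ as coda.
Result: de.tip.vulj.
The /p/ is in the coda of syllable 2 (/tip/).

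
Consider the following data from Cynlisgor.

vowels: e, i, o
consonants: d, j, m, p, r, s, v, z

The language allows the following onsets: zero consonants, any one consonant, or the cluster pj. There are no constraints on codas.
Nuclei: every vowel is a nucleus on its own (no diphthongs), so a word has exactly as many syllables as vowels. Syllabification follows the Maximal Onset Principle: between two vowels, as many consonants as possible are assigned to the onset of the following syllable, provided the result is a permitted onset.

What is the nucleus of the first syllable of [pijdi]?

The vowels are i, i — 2 nuclei, so 2 syllables.
The first nucleus (vowel 1 from the left) is /i/.

i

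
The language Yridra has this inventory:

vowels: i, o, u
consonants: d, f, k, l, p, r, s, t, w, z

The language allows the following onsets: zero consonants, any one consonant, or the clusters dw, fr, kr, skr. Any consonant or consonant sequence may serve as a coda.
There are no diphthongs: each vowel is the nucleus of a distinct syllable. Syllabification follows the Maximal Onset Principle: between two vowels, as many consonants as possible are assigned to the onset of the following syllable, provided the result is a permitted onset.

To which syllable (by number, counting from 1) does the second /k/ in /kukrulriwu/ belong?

Nuclei (vowels): u, u, i, u → 4 syllables.
V1 /u/ – V2 /u/: cluster /kr/ — /kr/ is itself a permitted onset, so the whole cluster goes right; preceding coda = ∅.
V2 /u/ – V3 /i/: cluster /lr/ — the longest permitted-onset suffix is /r/; onset = /r/, preceding coda = /l/.
V3 /i/ – V4 /u/: just /w/ — single C goes to the following onset.
So the parse is ku.krul.ri.wu.
The second /k/ is in the onset of syllable 2 (/krul/).

2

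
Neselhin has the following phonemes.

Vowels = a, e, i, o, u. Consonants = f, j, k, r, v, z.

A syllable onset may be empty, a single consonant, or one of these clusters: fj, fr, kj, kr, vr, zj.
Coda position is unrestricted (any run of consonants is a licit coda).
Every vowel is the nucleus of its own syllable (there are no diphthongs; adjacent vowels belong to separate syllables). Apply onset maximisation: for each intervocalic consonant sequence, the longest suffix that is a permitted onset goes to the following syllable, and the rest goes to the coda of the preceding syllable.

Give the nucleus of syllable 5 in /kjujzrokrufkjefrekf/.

Vowels present: u, o, u, e, e; each is a nucleus, giving 5 syllables.
The fifth nucleus (vowel 5 from the left) is /e/.

e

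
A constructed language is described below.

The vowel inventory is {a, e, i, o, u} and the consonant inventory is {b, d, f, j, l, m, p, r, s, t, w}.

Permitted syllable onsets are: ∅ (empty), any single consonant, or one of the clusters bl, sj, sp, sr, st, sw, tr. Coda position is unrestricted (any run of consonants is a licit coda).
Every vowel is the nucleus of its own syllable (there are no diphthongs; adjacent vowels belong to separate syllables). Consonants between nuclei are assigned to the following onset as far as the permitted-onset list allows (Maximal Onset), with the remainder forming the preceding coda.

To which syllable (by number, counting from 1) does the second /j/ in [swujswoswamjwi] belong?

3

Nuclei (vowels): u, o, a, i → 4 syllables.
/u…o/ gap (V1→V2): /jsw/ splits as /j/ + /sw/ (/sw/ is the longest suffix that is a licit onset).
/o…a/ gap (V2→V3): /sw/ — entire cluster is a permitted onset → onset /sw/, coda ∅.
/a…i/ gap (V3→V4): /mjw/; trying suffixes from longest down, /w/ is the first permitted one, so coda /mj/ | onset /w/.
So the parse is swuj.swo.swamj.wi.
The second /j/ is in the coda of syllable 3 (/swamj/).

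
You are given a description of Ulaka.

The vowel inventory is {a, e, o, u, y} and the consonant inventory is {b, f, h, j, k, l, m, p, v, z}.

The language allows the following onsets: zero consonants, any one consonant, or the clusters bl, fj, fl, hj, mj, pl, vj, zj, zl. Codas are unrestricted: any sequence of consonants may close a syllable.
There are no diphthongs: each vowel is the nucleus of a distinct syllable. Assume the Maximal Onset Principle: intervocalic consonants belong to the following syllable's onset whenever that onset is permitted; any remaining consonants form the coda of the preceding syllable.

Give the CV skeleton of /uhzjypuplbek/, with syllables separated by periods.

VC.CCV.CVCC.CVC

Vowels present: u, y, u, e; each is a nucleus, giving 4 syllables.
Between /u/ (V1) and /y/ (V2): /hzj/ — longest licit onset from the right is /zj/, leaving /h/ as coda.
Between /y/ (V2) and /u/ (V3): /p/ → onset of the next syllable (single consonants are always licit onsets).
Between /u/ (V3) and /e/ (V4): cluster /plb/ — the longest permitted-onset suffix is /b/; onset = /b/, preceding coda = /pl/.
So the parse is uh.zjy.pupl.bek.
Mapping each syllable to C/V: /uh/ → VC, /zjy/ → CCV, /pupl/ → CVCC, /bek/ → CVC.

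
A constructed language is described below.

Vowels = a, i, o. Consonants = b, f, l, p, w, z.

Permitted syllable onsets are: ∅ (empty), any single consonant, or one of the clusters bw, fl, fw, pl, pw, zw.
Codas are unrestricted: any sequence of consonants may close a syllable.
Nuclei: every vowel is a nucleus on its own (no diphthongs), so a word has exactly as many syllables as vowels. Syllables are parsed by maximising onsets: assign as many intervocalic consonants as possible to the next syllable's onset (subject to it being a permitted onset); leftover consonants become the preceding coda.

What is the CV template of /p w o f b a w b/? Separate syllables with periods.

CCVC.CVCC

Vowels present: o, a; each is a nucleus, giving 2 syllables.
/o…a/ gap (V1→V2): cluster /fb/ — the longest permitted-onset suffix is /b/; onset = /b/, preceding coda = /f/.
Syllabification: pwof.bawb.
Mapping each syllable to C/V: /pwof/ → CCVC, /bawb/ → CVCC.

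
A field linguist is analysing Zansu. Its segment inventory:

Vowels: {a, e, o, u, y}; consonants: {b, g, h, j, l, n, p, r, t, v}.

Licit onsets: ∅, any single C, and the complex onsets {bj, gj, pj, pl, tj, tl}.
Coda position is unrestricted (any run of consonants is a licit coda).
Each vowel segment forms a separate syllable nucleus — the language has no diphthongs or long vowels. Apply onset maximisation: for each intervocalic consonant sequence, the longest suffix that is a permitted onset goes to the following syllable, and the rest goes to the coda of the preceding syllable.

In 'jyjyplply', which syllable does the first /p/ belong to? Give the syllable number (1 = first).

2

The vowels are y, y, y — 3 nuclei, so 3 syllables.
Between /y/ (V1) and /y/ (V2): /j/ → onset of the next syllable (single consonants are always licit onsets).
Between /y/ (V2) and /y/ (V3): cluster /plpl/ — the longest permitted-onset suffix is /pl/; onset = /pl/, preceding coda = /pl/.
Putting it together: jy.jypl.ply.
The first /p/ is in the coda of syllable 2 (/jypl/).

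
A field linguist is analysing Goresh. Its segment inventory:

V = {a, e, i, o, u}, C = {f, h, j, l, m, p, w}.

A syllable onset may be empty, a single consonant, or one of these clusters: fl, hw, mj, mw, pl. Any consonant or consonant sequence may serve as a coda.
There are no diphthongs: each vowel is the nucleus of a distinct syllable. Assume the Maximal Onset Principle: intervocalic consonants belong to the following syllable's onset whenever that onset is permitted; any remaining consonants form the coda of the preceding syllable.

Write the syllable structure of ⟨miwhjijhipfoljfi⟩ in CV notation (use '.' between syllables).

Vowels present: i, i, i, o, i; each is a nucleus, giving 5 syllables.
V1 /i/ – V2 /i/: cluster /whj/ — the longest permitted-onset suffix is /j/; onset = /j/, preceding coda = /wh/.
V2 /i/ – V3 /i/: /jh/ splits as /j/ + /h/ (/h/ is the longest suffix that is a licit onset).
V3 /i/ – V4 /o/: /pf/ splits as /p/ + /f/ (/f/ is the longest suffix that is a licit onset).
V4 /o/ – V5 /i/: /ljf/ — longest licit onset from the right is /f/, leaving /lj/ as coda.
So the parse is miwh.jij.hip.folj.fi.
Mapping each syllable to C/V: /miwh/ → CVCC, /jij/ → CVC, /hip/ → CVC, /folj/ → CVCC, /fi/ → CV.

CVCC.CVC.CVC.CVCC.CV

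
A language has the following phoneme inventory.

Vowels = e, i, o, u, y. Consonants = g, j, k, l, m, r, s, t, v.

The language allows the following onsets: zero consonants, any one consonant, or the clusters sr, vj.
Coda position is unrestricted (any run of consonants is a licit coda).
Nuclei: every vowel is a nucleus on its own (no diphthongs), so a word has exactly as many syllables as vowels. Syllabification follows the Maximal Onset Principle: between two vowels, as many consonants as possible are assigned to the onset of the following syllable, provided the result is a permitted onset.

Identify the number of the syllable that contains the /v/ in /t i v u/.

2

Vowels present: i, u; each is a nucleus, giving 2 syllables.
V1 /i/ – V2 /u/: just /v/ — single C goes to the following onset.
Syllabification: ti.vu.
The /v/ is in the onset of syllable 2 (/vu/).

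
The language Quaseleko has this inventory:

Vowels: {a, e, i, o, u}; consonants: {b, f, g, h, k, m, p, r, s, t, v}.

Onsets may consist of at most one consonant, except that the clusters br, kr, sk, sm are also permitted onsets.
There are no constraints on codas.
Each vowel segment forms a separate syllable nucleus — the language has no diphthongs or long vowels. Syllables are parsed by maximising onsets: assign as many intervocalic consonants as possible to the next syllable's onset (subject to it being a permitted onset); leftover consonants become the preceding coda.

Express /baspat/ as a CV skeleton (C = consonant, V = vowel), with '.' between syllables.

CVC.CVC

Vowels present: a, a; each is a nucleus, giving 2 syllables.
/a…a/ gap (V1→V2): /sp/; trying suffixes from longest down, /p/ is the first permitted one, so coda /s/ | onset /p/.
Syllabification: bas.pat.
Mapping each syllable to C/V: /bas/ → CVC, /pat/ → CVC.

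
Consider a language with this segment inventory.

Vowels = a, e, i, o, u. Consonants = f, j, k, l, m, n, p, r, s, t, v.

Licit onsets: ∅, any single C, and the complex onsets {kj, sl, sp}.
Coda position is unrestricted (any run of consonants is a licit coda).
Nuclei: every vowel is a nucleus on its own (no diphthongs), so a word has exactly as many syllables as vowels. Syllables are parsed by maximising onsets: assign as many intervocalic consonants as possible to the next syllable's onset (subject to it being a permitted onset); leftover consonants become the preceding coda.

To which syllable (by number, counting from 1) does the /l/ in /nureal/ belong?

Nuclei (vowels): u, e, a → 3 syllables.
Between /u/ (V1) and /e/ (V2): /r/ is a single consonant, so it becomes the next onset.
Between /e/ (V2) and /a/ (V3): hiatus — the boundary sits between the two vowels.
So the parse is nu.re.al.
The /l/ is in the coda of syllable 3 (/al/).

3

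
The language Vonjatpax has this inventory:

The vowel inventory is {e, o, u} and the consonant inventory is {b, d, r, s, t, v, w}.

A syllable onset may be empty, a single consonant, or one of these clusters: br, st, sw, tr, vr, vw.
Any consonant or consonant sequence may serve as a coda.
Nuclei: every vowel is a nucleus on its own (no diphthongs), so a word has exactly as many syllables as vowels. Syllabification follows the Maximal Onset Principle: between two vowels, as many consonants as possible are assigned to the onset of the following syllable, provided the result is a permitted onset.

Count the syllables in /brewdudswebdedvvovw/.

The vowels are e, u, e, e, o — 5 nuclei, so 5 syllables.

5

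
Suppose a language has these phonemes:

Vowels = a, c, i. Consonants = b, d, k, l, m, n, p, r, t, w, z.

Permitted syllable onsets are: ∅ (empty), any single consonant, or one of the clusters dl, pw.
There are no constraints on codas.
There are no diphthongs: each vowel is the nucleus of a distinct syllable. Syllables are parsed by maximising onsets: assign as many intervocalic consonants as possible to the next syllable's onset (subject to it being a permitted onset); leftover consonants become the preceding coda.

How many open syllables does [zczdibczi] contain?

3

Nuclei (vowels): c, i, c, i → 4 syllables.
/c…i/ gap (V1→V2): cluster /zd/ — the longest permitted-onset suffix is /d/; onset = /d/, preceding coda = /z/.
/i…c/ gap (V2→V3): just /b/ — single C goes to the following onset.
/c…i/ gap (V3→V4): /z/ is a single consonant, so it becomes the next onset.
Syllabification: zcz.di.bc.zi.
Classifying each syllable: /zcz/ (closed), /di/ (open), /bc/ (open), /zi/ (open).
Open syllables: 3.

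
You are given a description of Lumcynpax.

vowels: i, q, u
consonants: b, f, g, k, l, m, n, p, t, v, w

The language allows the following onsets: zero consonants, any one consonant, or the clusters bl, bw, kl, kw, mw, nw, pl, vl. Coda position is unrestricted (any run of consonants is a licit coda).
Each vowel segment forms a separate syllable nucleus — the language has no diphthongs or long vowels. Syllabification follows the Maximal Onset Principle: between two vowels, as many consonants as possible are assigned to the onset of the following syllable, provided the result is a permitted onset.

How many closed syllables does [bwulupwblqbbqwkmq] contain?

The vowels are u, u, q, q, q — 5 nuclei, so 5 syllables.
V1 /u/ – V2 /u/: /l/ is a single consonant, so it becomes the next onset.
V2 /u/ – V3 /q/: /pwbl/; trying suffixes from longest down, /bl/ is the first permitted one, so coda /pw/ | onset /bl/.
V3 /q/ – V4 /q/: /bb/ — longest licit onset from the right is /b/, leaving /b/ as coda.
V4 /q/ – V5 /q/: /wkm/ — longest licit onset from the right is /m/, leaving /wk/ as coda.
So the parse is bwu.lupw.blqb.bqwk.mq.
Classifying each syllable: /bwu/ (open), /lupw/ (closed), /blqb/ (closed), /bqwk/ (closed), /mq/ (open).
Closed syllables: 3.

3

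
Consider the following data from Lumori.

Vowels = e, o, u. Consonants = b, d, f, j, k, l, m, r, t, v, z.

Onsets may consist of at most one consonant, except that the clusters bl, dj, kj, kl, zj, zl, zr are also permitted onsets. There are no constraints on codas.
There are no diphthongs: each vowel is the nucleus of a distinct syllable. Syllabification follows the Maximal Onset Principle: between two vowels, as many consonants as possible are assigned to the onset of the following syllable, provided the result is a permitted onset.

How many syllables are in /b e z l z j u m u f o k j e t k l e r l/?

Vowels present: e, u, u, o, e, e; each is a nucleus, giving 6 syllables.

6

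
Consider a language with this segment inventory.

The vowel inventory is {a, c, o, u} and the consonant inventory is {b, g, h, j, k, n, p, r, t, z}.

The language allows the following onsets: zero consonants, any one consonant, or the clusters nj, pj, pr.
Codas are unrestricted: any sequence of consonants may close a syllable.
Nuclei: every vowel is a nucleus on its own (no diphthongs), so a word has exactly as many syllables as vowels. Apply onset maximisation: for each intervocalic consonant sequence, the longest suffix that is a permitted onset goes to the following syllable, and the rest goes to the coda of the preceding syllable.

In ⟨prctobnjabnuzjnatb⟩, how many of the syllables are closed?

4

Vowels present: c, o, a, u, a; each is a nucleus, giving 5 syllables.
Between /c/ (V1) and /o/ (V2): /t/ is a single consonant, so it becomes the next onset.
Between /o/ (V2) and /a/ (V3): cluster /bnj/ — the longest permitted-onset suffix is /nj/; onset = /nj/, preceding coda = /b/.
Between /a/ (V3) and /u/ (V4): cluster /bn/ — the longest permitted-onset suffix is /n/; onset = /n/, preceding coda = /b/.
Between /u/ (V4) and /a/ (V5): /zjn/; trying suffixes from longest down, /n/ is the first permitted one, so coda /zj/ | onset /n/.
Result: prc.tob.njab.nuzj.natb.
Classifying each syllable: /prc/ (open), /tob/ (closed), /njab/ (closed), /nuzj/ (closed), /natb/ (closed).
Closed syllables: 4.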